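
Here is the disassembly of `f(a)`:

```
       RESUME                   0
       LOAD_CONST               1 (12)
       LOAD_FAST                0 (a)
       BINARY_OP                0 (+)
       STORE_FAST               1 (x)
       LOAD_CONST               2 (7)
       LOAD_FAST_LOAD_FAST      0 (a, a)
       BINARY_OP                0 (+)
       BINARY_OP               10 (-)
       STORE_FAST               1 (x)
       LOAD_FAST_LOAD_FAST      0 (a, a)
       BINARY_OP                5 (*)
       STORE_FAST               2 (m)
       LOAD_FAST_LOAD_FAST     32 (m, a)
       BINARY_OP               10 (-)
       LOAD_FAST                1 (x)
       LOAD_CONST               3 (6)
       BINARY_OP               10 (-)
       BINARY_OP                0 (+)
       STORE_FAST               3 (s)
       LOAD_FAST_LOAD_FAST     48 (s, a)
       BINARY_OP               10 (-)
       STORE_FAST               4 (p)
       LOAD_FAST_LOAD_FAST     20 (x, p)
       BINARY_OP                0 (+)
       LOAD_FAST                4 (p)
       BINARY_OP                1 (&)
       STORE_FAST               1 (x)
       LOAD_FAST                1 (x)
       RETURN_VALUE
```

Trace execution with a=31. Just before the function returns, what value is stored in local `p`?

838

LOAD_CONST → push 12. Stack: [12]
LOAD_FAST a → push 31. Stack: [12, 31]
BINARY_OP + → 12 + 31 = 43. Stack: [43]
STORE_FAST x → x=43. Stack: []
LOAD_CONST → push 7. Stack: [7]
LOAD_FAST_LOAD_FAST a,a → push 31,31. Stack: [7, 31, 31]
BINARY_OP + → 31 + 31 = 62. Stack: [7, 62]
BINARY_OP - → 7 - 62 = -55. Stack: [-55]
STORE_FAST x → x=-55. Stack: []
LOAD_FAST_LOAD_FAST a,a → push 31,31. Stack: [31, 31]
BINARY_OP * → 31 * 31 = 961. Stack: [961]
STORE_FAST m → m=961. Stack: []
LOAD_FAST_LOAD_FAST m,a → push 961,31. Stack: [961, 31]
BINARY_OP - → 961 - 31 = 930. Stack: [930]
LOAD_FAST x → push -55. Stack: [930, -55]
LOAD_CONST → push 6. Stack: [930, -55, 6]
BINARY_OP - → -55 - 6 = -61. Stack: [930, -61]
BINARY_OP + → 930 + -61 = 869. Stack: [869]
STORE_FAST s → s=869. Stack: []
LOAD_FAST_LOAD_FAST s,a → push 869,31. Stack: [869, 31]
BINARY_OP - → 869 - 31 = 838. Stack: [838]
STORE_FAST p → p=838. Stack: []
LOAD_FAST_LOAD_FAST x,p → push -55,838. Stack: [-55, 838]
BINARY_OP + → -55 + 838 = 783. Stack: [783]
LOAD_FAST p → push 838. Stack: [783, 838]
BINARY_OP & → 783 & 838 = 774. Stack: [774]
STORE_FAST x → x=774. Stack: []
LOAD_FAST x → push 774. Stack: [774]
RETURN_VALUE → return 774.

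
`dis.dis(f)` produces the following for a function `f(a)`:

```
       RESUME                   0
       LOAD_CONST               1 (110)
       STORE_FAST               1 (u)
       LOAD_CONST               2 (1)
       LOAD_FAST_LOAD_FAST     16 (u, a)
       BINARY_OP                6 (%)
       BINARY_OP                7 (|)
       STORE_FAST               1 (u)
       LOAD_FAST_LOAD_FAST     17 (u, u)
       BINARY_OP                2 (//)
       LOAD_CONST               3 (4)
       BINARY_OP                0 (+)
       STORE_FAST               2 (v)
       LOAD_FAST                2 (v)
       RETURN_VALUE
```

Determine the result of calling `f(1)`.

LOAD_CONST → push 110. Stack: [110]
STORE_FAST u → u=110. Stack: []
LOAD_CONST → push 1. Stack: [1]
LOAD_FAST_LOAD_FAST u,a → push 110,1. Stack: [1, 110, 1]
BINARY_OP % → 110 % 1 = 0. Stack: [1, 0]
BINARY_OP | → 1 | 0 = 1. Stack: [1]
STORE_FAST u → u=1. Stack: []
LOAD_FAST_LOAD_FAST u,u → push 1,1. Stack: [1, 1]
BINARY_OP // → 1 // 1 = 1. Stack: [1]
LOAD_CONST → push 4. Stack: [1, 4]
BINARY_OP + → 1 + 4 = 5. Stack: [5]
STORE_FAST v → v=5. Stack: []
LOAD_FAST v → push 5. Stack: [5]
RETURN_VALUE → return 5.

5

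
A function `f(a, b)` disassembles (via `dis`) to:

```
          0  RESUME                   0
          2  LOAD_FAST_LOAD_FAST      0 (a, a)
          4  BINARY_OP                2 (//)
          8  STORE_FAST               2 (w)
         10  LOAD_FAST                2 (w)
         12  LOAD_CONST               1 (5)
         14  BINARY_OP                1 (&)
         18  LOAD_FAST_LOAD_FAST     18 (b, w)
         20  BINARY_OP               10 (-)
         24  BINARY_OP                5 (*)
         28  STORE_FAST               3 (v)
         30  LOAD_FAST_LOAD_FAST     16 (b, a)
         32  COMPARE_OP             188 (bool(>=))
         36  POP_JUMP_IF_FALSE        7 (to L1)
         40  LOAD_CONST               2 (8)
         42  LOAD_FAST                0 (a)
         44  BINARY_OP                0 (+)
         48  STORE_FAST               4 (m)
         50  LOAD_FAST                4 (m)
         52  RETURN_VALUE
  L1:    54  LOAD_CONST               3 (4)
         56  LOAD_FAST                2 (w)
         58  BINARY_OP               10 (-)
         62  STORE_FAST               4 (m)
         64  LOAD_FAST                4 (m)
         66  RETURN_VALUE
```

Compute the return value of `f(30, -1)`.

LOAD_FAST_LOAD_FAST a,a → push 30,30. Stack: [30, 30]
BINARY_OP // → 30 // 30 = 1. Stack: [1]
STORE_FAST w → w=1. Stack: []
LOAD_FAST w → push 1. Stack: [1]
LOAD_CONST → push 5. Stack: [1, 5]
BINARY_OP & → 1 & 5 = 1. Stack: [1]
LOAD_FAST_LOAD_FAST b,w → push -1,1. Stack: [1, -1, 1]
BINARY_OP - → -1 - 1 = -2. Stack: [1, -2]
BINARY_OP * → 1 * -2 = -2. Stack: [-2]
STORE_FAST v → v=-2. Stack: []
LOAD_FAST_LOAD_FAST b,a → push -1,30. Stack: [-1, 30]
COMPARE_OP bool(>=) → -1 vs 30 = False. Stack: [False]
POP_JUMP_IF_FALSE → pop False; jump. Stack: []
LOAD_CONST → push 4. Stack: [4]
LOAD_FAST w → push 1. Stack: [4, 1]
BINARY_OP - → 4 - 1 = 3. Stack: [3]
STORE_FAST m → m=3. Stack: []
LOAD_FAST m → push 3. Stack: [3]
RETURN_VALUE → return 3.

3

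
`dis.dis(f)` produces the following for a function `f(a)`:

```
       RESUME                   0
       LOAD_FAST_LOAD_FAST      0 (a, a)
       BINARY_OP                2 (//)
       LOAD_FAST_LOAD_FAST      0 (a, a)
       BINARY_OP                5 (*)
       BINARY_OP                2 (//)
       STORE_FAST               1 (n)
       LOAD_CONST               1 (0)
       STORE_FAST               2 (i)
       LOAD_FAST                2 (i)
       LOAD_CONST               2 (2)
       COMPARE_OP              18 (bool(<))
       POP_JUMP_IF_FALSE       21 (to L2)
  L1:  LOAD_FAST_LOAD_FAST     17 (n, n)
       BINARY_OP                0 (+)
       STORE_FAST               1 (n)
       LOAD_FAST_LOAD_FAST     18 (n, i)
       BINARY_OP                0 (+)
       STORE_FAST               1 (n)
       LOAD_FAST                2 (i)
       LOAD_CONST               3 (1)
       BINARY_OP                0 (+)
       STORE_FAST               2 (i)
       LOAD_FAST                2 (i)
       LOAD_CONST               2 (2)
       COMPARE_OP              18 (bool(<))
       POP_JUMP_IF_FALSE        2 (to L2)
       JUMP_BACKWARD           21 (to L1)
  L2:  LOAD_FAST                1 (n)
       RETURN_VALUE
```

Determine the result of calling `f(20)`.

1

LOAD_FAST_LOAD_FAST a,a → push 20,20. Stack: [20, 20]
BINARY_OP // → 20 // 20 = 1. Stack: [1]
LOAD_FAST_LOAD_FAST a,a → push 20,20. Stack: [1, 20, 20]
BINARY_OP * → 20 * 20 = 400. Stack: [1, 400]
BINARY_OP // → 1 // 400 = 0. Stack: [0]
STORE_FAST n → n=0. Stack: []
LOAD_CONST → push 0. Stack: [0]
STORE_FAST i → i=0. Stack: []
LOAD_FAST i → push 0. Stack: [0]
LOAD_CONST → push 2. Stack: [0, 2]
COMPARE_OP bool(<) → 0 vs 2 = True. Stack: [True]
POP_JUMP_IF_FALSE → pop True; no jump. Stack: []
LOAD_FAST_LOAD_FAST n,n → push 0,0. Stack: [0, 0]
BINARY_OP + → 0 + 0 = 0. Stack: [0]
STORE_FAST n → n=0. Stack: []
LOAD_FAST_LOAD_FAST n,i → push 0,0. Stack: [0, 0]
BINARY_OP + → 0 + 0 = 0. Stack: [0]
STORE_FAST n → n=0. Stack: []
LOAD_FAST i → push 0. Stack: [0]
LOAD_CONST → push 1. Stack: [0, 1]
BINARY_OP + → 0 + 1 = 1. Stack: [1]
STORE_FAST i → i=1. Stack: []
LOAD_FAST i → push 1. Stack: [1]
LOAD_CONST → push 2. Stack: [1, 2]
COMPARE_OP bool(<) → 1 vs 2 = True. Stack: [True]
POP_JUMP_IF_FALSE → pop True; no jump. Stack: []
LOAD_FAST_LOAD_FAST n,n → push 0,0. Stack: [0, 0]
BINARY_OP + → 0 + 0 = 0. Stack: [0]
STORE_FAST n → n=0. Stack: []
LOAD_FAST_LOAD_FAST n,i → push 0,1. Stack: [0, 1]
BINARY_OP + → 0 + 1 = 1. Stack: [1]
STORE_FAST n → n=1. Stack: []
LOAD_FAST i → push 1. Stack: [1]
LOAD_CONST → push 1. Stack: [1, 1]
BINARY_OP + → 1 + 1 = 2. Stack: [2]
STORE_FAST i → i=2. Stack: []
LOAD_FAST i → push 2. Stack: [2]
LOAD_CONST → push 2. Stack: [2, 2]
COMPARE_OP bool(<) → 2 vs 2 = False. Stack: [False]
POP_JUMP_IF_FALSE → pop False; jump. Stack: []
LOAD_FAST n → push 1. Stack: [1]
RETURN_VALUE → return 1.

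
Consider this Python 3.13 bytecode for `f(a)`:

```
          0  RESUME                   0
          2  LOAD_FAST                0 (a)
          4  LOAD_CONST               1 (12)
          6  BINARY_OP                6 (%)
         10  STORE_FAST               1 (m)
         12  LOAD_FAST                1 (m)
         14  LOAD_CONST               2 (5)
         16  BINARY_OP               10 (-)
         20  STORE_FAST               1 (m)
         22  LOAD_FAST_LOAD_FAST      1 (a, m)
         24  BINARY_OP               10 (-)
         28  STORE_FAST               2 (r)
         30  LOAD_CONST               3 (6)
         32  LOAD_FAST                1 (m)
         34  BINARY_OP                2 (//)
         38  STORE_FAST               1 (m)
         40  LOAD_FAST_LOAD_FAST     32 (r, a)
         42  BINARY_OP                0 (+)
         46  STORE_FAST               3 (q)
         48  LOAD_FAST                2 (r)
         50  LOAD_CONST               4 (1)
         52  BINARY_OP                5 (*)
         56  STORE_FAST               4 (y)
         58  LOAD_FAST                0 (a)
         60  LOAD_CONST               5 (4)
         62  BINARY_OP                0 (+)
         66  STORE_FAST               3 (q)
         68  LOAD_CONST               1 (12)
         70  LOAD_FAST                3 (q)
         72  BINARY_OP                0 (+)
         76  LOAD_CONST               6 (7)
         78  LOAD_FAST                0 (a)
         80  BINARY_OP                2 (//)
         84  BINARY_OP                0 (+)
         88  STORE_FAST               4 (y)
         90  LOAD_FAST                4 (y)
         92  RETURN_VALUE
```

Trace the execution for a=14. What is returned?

LOAD_FAST a → push 14. Stack: [14]
LOAD_CONST → push 12. Stack: [14, 12]
BINARY_OP % → 14 % 12 = 2. Stack: [2]
STORE_FAST m → m=2. Stack: []
LOAD_FAST m → push 2. Stack: [2]
LOAD_CONST → push 5. Stack: [2, 5]
BINARY_OP - → 2 - 5 = -3. Stack: [-3]
STORE_FAST m → m=-3. Stack: []
LOAD_FAST_LOAD_FAST a,m → push 14,-3. Stack: [14, -3]
BINARY_OP - → 14 - -3 = 17. Stack: [17]
STORE_FAST r → r=17. Stack: []
LOAD_CONST → push 6. Stack: [6]
LOAD_FAST m → push -3. Stack: [6, -3]
BINARY_OP // → 6 // -3 = -2. Stack: [-2]
STORE_FAST m → m=-2. Stack: []
LOAD_FAST_LOAD_FAST r,a → push 17,14. Stack: [17, 14]
BINARY_OP + → 17 + 14 = 31. Stack: [31]
STORE_FAST q → q=31. Stack: []
LOAD_FAST r → push 17. Stack: [17]
LOAD_CONST → push 1. Stack: [17, 1]
BINARY_OP * → 17 * 1 = 17. Stack: [17]
STORE_FAST y → y=17. Stack: []
LOAD_FAST a → push 14. Stack: [14]
LOAD_CONST → push 4. Stack: [14, 4]
BINARY_OP + → 14 + 4 = 18. Stack: [18]
STORE_FAST q → q=18. Stack: []
LOAD_CONST → push 12. Stack: [12]
LOAD_FAST q → push 18. Stack: [12, 18]
BINARY_OP + → 12 + 18 = 30. Stack: [30]
LOAD_CONST → push 7. Stack: [30, 7]
LOAD_FAST a → push 14. Stack: [30, 7, 14]
BINARY_OP // → 7 // 14 = 0. Stack: [30, 0]
BINARY_OP + → 30 + 0 = 30. Stack: [30]
STORE_FAST y → y=30. Stack: []
LOAD_FAST y → push 30. Stack: [30]
RETURN_VALUE → return 30.

30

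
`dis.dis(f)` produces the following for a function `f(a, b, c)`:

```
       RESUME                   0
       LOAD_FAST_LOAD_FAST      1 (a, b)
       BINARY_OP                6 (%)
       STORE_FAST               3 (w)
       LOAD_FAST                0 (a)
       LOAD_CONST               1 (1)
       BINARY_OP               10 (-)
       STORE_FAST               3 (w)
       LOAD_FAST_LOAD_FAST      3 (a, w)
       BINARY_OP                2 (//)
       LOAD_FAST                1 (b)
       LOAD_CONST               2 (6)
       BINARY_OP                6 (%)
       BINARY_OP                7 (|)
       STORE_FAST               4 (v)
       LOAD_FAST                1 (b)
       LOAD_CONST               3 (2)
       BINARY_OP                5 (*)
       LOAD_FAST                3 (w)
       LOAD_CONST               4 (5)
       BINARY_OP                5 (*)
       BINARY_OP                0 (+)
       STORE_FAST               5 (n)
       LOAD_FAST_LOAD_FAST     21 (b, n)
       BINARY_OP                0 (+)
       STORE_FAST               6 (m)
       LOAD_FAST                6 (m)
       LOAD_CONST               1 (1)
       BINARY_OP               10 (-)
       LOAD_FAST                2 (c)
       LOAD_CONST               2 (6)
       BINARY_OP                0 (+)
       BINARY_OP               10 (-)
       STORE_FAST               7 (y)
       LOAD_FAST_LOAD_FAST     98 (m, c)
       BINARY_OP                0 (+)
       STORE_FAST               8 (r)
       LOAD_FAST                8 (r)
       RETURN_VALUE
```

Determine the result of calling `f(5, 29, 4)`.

LOAD_FAST_LOAD_FAST a,b → push 5,29. Stack: [5, 29]
BINARY_OP % → 5 % 29 = 5. Stack: [5]
STORE_FAST w → w=5. Stack: []
LOAD_FAST a → push 5. Stack: [5]
LOAD_CONST → push 1. Stack: [5, 1]
BINARY_OP - → 5 - 1 = 4. Stack: [4]
STORE_FAST w → w=4. Stack: []
LOAD_FAST_LOAD_FAST a,w → push 5,4. Stack: [5, 4]
BINARY_OP // → 5 // 4 = 1. Stack: [1]
LOAD_FAST b → push 29. Stack: [1, 29]
LOAD_CONST → push 6. Stack: [1, 29, 6]
BINARY_OP % → 29 % 6 = 5. Stack: [1, 5]
BINARY_OP | → 1 | 5 = 5. Stack: [5]
STORE_FAST v → v=5. Stack: []
LOAD_FAST b → push 29. Stack: [29]
LOAD_CONST → push 2. Stack: [29, 2]
BINARY_OP * → 29 * 2 = 58. Stack: [58]
LOAD_FAST w → push 4. Stack: [58, 4]
LOAD_CONST → push 5. Stack: [58, 4, 5]
BINARY_OP * → 4 * 5 = 20. Stack: [58, 20]
BINARY_OP + → 58 + 20 = 78. Stack: [78]
STORE_FAST n → n=78. Stack: []
LOAD_FAST_LOAD_FAST b,n → push 29,78. Stack: [29, 78]
BINARY_OP + → 29 + 78 = 107. Stack: [107]
STORE_FAST m → m=107. Stack: []
LOAD_FAST m → push 107. Stack: [107]
LOAD_CONST → push 1. Stack: [107, 1]
BINARY_OP - → 107 - 1 = 106. Stack: [106]
LOAD_FAST c → push 4. Stack: [106, 4]
LOAD_CONST → push 6. Stack: [106, 4, 6]
BINARY_OP + → 4 + 6 = 10. Stack: [106, 10]
BINARY_OP - → 106 - 10 = 96. Stack: [96]
STORE_FAST y → y=96. Stack: []
LOAD_FAST_LOAD_FAST m,c → push 107,4. Stack: [107, 4]
BINARY_OP + → 107 + 4 = 111. Stack: [111]
STORE_FAST r → r=111. Stack: []
LOAD_FAST r → push 111. Stack: [111]
RETURN_VALUE → return 111.

111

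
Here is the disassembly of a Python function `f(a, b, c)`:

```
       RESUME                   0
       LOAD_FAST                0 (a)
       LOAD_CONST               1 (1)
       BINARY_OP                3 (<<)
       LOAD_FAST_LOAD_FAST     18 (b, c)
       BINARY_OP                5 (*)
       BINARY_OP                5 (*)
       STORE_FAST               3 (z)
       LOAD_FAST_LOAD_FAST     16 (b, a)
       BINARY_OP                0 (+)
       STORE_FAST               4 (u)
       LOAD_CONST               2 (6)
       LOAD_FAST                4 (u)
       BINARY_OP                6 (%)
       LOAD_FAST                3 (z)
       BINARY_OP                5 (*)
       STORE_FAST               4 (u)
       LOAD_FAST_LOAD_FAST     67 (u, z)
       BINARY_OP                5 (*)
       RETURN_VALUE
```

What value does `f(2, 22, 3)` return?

LOAD_FAST a → push 2. Stack: [2]
LOAD_CONST → push 1. Stack: [2, 1]
BINARY_OP << → 2 << 1 = 4. Stack: [4]
LOAD_FAST_LOAD_FAST b,c → push 22,3. Stack: [4, 22, 3]
BINARY_OP * → 22 * 3 = 66. Stack: [4, 66]
BINARY_OP * → 4 * 66 = 264. Stack: [264]
STORE_FAST z → z=264. Stack: []
LOAD_FAST_LOAD_FAST b,a → push 22,2. Stack: [22, 2]
BINARY_OP + → 22 + 2 = 24. Stack: [24]
STORE_FAST u → u=24. Stack: []
LOAD_CONST → push 6. Stack: [6]
LOAD_FAST u → push 24. Stack: [6, 24]
BINARY_OP % → 6 % 24 = 6. Stack: [6]
LOAD_FAST z → push 264. Stack: [6, 264]
BINARY_OP * → 6 * 264 = 1584. Stack: [1584]
STORE_FAST u → u=1584. Stack: []
LOAD_FAST_LOAD_FAST u,z → push 1584,264. Stack: [1584, 264]
BINARY_OP * → 1584 * 264 = 418176. Stack: [418176]
RETURN_VALUE → return 418176.

418176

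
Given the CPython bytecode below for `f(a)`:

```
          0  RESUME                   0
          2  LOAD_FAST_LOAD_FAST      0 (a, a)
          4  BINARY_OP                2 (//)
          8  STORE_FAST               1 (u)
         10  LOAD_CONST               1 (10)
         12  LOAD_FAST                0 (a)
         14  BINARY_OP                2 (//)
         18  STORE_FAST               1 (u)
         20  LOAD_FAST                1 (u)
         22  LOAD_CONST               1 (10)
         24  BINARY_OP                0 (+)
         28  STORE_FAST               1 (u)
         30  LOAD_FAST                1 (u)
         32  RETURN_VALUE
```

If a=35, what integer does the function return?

LOAD_FAST_LOAD_FAST a,a → push 35,35. Stack: [35, 35]
BINARY_OP // → 35 // 35 = 1. Stack: [1]
STORE_FAST u → u=1. Stack: []
LOAD_CONST → push 10. Stack: [10]
LOAD_FAST a → push 35. Stack: [10, 35]
BINARY_OP // → 10 // 35 = 0. Stack: [0]
STORE_FAST u → u=0. Stack: []
LOAD_FAST u → push 0. Stack: [0]
LOAD_CONST → push 10. Stack: [0, 10]
BINARY_OP + → 0 + 10 = 10. Stack: [10]
STORE_FAST u → u=10. Stack: []
LOAD_FAST u → push 10. Stack: [10]
RETURN_VALUE → return 10.

10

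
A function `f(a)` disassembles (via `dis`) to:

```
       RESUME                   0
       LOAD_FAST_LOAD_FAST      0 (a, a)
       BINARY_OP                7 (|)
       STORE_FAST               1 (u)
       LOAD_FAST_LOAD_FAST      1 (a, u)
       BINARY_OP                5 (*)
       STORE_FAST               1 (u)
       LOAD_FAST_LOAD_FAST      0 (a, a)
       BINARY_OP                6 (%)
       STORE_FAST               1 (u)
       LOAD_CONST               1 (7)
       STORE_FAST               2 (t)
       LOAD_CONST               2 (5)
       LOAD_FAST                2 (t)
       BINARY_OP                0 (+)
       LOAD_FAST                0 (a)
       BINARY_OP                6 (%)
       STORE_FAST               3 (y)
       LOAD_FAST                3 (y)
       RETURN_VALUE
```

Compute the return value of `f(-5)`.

-3

LOAD_FAST_LOAD_FAST a,a → push -5,-5. Stack: [-5, -5]
BINARY_OP | → -5 | -5 = -5. Stack: [-5]
STORE_FAST u → u=-5. Stack: []
LOAD_FAST_LOAD_FAST a,u → push -5,-5. Stack: [-5, -5]
BINARY_OP * → -5 * -5 = 25. Stack: [25]
STORE_FAST u → u=25. Stack: []
LOAD_FAST_LOAD_FAST a,a → push -5,-5. Stack: [-5, -5]
BINARY_OP % → -5 % -5 = 0. Stack: [0]
STORE_FAST u → u=0. Stack: []
LOAD_CONST → push 7. Stack: [7]
STORE_FAST t → t=7. Stack: []
LOAD_CONST → push 5. Stack: [5]
LOAD_FAST t → push 7. Stack: [5, 7]
BINARY_OP + → 5 + 7 = 12. Stack: [12]
LOAD_FAST a → push -5. Stack: [12, -5]
BINARY_OP % → 12 % -5 = -3. Stack: [-3]
STORE_FAST y → y=-3. Stack: []
LOAD_FAST y → push -3. Stack: [-3]
RETURN_VALUE → return -3.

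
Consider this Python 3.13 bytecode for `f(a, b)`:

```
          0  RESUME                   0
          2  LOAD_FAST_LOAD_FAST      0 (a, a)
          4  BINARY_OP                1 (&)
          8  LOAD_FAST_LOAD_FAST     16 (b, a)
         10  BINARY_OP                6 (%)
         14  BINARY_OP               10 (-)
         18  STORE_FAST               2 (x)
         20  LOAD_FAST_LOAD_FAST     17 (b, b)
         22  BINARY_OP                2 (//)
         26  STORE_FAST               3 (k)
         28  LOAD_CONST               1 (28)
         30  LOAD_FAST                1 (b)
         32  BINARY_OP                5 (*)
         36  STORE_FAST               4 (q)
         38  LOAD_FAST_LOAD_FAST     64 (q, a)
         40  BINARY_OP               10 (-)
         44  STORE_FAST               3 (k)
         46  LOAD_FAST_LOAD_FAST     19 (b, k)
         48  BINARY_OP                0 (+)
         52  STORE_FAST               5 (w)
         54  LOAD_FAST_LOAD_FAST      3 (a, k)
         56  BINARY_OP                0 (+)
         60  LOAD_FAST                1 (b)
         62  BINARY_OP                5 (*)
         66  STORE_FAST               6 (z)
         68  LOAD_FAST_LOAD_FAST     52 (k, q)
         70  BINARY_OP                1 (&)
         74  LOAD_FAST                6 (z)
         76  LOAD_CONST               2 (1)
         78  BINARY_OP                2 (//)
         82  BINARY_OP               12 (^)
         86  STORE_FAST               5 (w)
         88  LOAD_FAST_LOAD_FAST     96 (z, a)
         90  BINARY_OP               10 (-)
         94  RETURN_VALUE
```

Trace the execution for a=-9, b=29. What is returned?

23557

LOAD_FAST_LOAD_FAST a,a → push -9,-9. Stack: [-9, -9]
BINARY_OP & → -9 & -9 = -9. Stack: [-9]
LOAD_FAST_LOAD_FAST b,a → push 29,-9. Stack: [-9, 29, -9]
BINARY_OP % → 29 % -9 = -7. Stack: [-9, -7]
BINARY_OP - → -9 - -7 = -2. Stack: [-2]
STORE_FAST x → x=-2. Stack: []
LOAD_FAST_LOAD_FAST b,b → push 29,29. Stack: [29, 29]
BINARY_OP // → 29 // 29 = 1. Stack: [1]
STORE_FAST k → k=1. Stack: []
LOAD_CONST → push 28. Stack: [28]
LOAD_FAST b → push 29. Stack: [28, 29]
BINARY_OP * → 28 * 29 = 812. Stack: [812]
STORE_FAST q → q=812. Stack: []
LOAD_FAST_LOAD_FAST q,a → push 812,-9. Stack: [812, -9]
BINARY_OP - → 812 - -9 = 821. Stack: [821]
STORE_FAST k → k=821. Stack: []
LOAD_FAST_LOAD_FAST b,k → push 29,821. Stack: [29, 821]
BINARY_OP + → 29 + 821 = 850. Stack: [850]
STORE_FAST w → w=850. Stack: []
LOAD_FAST_LOAD_FAST a,k → push -9,821. Stack: [-9, 821]
BINARY_OP + → -9 + 821 = 812. Stack: [812]
LOAD_FAST b → push 29. Stack: [812, 29]
BINARY_OP * → 812 * 29 = 23548. Stack: [23548]
STORE_FAST z → z=23548. Stack: []
LOAD_FAST_LOAD_FAST k,q → push 821,812. Stack: [821, 812]
BINARY_OP & → 821 & 812 = 804. Stack: [804]
LOAD_FAST z → push 23548. Stack: [804, 23548]
LOAD_CONST → push 1. Stack: [804, 23548, 1]
BINARY_OP // → 23548 // 1 = 23548. Stack: [804, 23548]
BINARY_OP ^ → 804 ^ 23548 = 22744. Stack: [22744]
STORE_FAST w → w=22744. Stack: []
LOAD_FAST_LOAD_FAST z,a → push 23548,-9. Stack: [23548, -9]
BINARY_OP - → 23548 - -9 = 23557. Stack: [23557]
RETURN_VALUE → return 23557.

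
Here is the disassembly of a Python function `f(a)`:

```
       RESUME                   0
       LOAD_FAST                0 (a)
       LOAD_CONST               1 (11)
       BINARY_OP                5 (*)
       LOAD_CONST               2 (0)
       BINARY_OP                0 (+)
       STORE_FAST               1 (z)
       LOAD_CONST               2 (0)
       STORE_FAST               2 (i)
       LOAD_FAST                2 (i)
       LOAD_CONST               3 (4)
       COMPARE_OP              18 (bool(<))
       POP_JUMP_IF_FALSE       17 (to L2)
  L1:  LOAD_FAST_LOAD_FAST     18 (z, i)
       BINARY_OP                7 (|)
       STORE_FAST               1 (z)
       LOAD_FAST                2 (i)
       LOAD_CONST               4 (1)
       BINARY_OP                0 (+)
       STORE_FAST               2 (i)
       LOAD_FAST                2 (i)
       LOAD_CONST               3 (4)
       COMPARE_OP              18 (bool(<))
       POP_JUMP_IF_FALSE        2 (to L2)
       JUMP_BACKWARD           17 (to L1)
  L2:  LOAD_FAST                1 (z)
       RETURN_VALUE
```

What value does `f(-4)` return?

LOAD_FAST a → push -4. Stack: [-4]
LOAD_CONST → push 11. Stack: [-4, 11]
BINARY_OP * → -4 * 11 = -44. Stack: [-44]
LOAD_CONST → push 0. Stack: [-44, 0]
BINARY_OP + → -44 + 0 = -44. Stack: [-44]
STORE_FAST z → z=-44. Stack: []
LOAD_CONST → push 0. Stack: [0]
STORE_FAST i → i=0. Stack: []
LOAD_FAST i → push 0. Stack: [0]
LOAD_CONST → push 4. Stack: [0, 4]
COMPARE_OP bool(<) → 0 vs 4 = True. Stack: [True]
POP_JUMP_IF_FALSE → pop True; no jump. Stack: []
LOAD_FAST_LOAD_FAST z,i → push -44,0. Stack: [-44, 0]
BINARY_OP | → -44 | 0 = -44. Stack: [-44]
STORE_FAST z → z=-44. Stack: []
LOAD_FAST i → push 0. Stack: [0]
LOAD_CONST → push 1. Stack: [0, 1]
BINARY_OP + → 0 + 1 = 1. Stack: [1]
STORE_FAST i → i=1. Stack: []
LOAD_FAST i → push 1. Stack: [1]
LOAD_CONST → push 4. Stack: [1, 4]
COMPARE_OP bool(<) → 1 vs 4 = True. Stack: [True]
POP_JUMP_IF_FALSE → pop True; no jump. Stack: []
LOAD_FAST_LOAD_FAST z,i → push -44,1. Stack: [-44, 1]
BINARY_OP | → -44 | 1 = -43. Stack: [-43]
STORE_FAST z → z=-43. Stack: []
LOAD_FAST i → push 1. Stack: [1]
LOAD_CONST → push 1. Stack: [1, 1]
BINARY_OP + → 1 + 1 = 2. Stack: [2]
STORE_FAST i → i=2. Stack: []
LOAD_FAST i → push 2. Stack: [2]
LOAD_CONST → push 4. Stack: [2, 4]
COMPARE_OP bool(<) → 2 vs 4 = True. Stack: [True]
POP_JUMP_IF_FALSE → pop True; no jump. Stack: []
LOAD_FAST_LOAD_FAST z,i → push -43,2. Stack: [-43, 2]
BINARY_OP | → -43 | 2 = -41. Stack: [-41]
STORE_FAST z → z=-41. Stack: []
LOAD_FAST i → push 2. Stack: [2]
LOAD_CONST → push 1. Stack: [2, 1]
BINARY_OP + → 2 + 1 = 3. Stack: [3]
STORE_FAST i → i=3. Stack: []
LOAD_FAST i → push 3. Stack: [3]
LOAD_CONST → push 4. Stack: [3, 4]
COMPARE_OP bool(<) → 3 vs 4 = True. Stack: [True]
POP_JUMP_IF_FALSE → pop True; no jump. Stack: []
LOAD_FAST_LOAD_FAST z,i → push -41,3. Stack: [-41, 3]
BINARY_OP | → -41 | 3 = -41. Stack: [-41]
STORE_FAST z → z=-41. Stack: []
LOAD_FAST i → push 3. Stack: [3]
LOAD_CONST → push 1. Stack: [3, 1]
BINARY_OP + → 3 + 1 = 4. Stack: [4]
STORE_FAST i → i=4. Stack: []
LOAD_FAST i → push 4. Stack: [4]
LOAD_CONST → push 4. Stack: [4, 4]
COMPARE_OP bool(<) → 4 vs 4 = False. Stack: [False]
POP_JUMP_IF_FALSE → pop False; jump. Stack: []
LOAD_FAST z → push -41. Stack: [-41]
RETURN_VALUE → return -41.

-41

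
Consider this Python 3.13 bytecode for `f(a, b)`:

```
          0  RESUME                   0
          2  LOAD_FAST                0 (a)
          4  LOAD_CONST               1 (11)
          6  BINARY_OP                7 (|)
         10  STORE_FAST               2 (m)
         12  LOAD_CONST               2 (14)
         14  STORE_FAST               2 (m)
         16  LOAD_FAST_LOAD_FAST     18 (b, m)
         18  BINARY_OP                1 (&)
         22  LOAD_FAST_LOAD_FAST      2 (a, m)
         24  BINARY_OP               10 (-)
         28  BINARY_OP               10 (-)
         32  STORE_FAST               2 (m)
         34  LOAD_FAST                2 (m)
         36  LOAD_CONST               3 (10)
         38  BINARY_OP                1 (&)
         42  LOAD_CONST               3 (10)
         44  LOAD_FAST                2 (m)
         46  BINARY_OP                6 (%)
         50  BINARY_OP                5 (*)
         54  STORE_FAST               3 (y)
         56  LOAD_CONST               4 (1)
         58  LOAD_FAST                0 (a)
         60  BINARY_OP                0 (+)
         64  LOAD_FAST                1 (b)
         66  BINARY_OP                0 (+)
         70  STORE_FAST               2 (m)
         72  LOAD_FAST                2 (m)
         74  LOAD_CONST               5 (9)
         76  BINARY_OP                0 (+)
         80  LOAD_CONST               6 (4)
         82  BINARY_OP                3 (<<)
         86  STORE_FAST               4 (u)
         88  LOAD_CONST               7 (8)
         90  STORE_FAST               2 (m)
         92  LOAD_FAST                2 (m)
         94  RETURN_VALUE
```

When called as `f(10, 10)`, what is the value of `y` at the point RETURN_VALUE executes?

LOAD_FAST a → push 10. Stack: [10]
LOAD_CONST → push 11. Stack: [10, 11]
BINARY_OP | → 10 | 11 = 11. Stack: [11]
STORE_FAST m → m=11. Stack: []
LOAD_CONST → push 14. Stack: [14]
STORE_FAST m → m=14. Stack: []
LOAD_FAST_LOAD_FAST b,m → push 10,14. Stack: [10, 14]
BINARY_OP & → 10 & 14 = 10. Stack: [10]
LOAD_FAST_LOAD_FAST a,m → push 10,14. Stack: [10, 10, 14]
BINARY_OP - → 10 - 14 = -4. Stack: [10, -4]
BINARY_OP - → 10 - -4 = 14. Stack: [14]
STORE_FAST m → m=14. Stack: []
LOAD_FAST m → push 14. Stack: [14]
LOAD_CONST → push 10. Stack: [14, 10]
BINARY_OP & → 14 & 10 = 10. Stack: [10]
LOAD_CONST → push 10. Stack: [10, 10]
LOAD_FAST m → push 14. Stack: [10, 10, 14]
BINARY_OP % → 10 % 14 = 10. Stack: [10, 10]
BINARY_OP * → 10 * 10 = 100. Stack: [100]
STORE_FAST y → y=100. Stack: []
LOAD_CONST → push 1. Stack: [1]
LOAD_FAST a → push 10. Stack: [1, 10]
BINARY_OP + → 1 + 10 = 11. Stack: [11]
LOAD_FAST b → push 10. Stack: [11, 10]
BINARY_OP + → 11 + 10 = 21. Stack: [21]
STORE_FAST m → m=21. Stack: []
LOAD_FAST m → push 21. Stack: [21]
LOAD_CONST → push 9. Stack: [21, 9]
BINARY_OP + → 21 + 9 = 30. Stack: [30]
LOAD_CONST → push 4. Stack: [30, 4]
BINARY_OP << → 30 << 4 = 480. Stack: [480]
STORE_FAST u → u=480. Stack: []
LOAD_CONST → push 8. Stack: [8]
STORE_FAST m → m=8. Stack: []
LOAD_FAST m → push 8. Stack: [8]
RETURN_VALUE → return 8.

100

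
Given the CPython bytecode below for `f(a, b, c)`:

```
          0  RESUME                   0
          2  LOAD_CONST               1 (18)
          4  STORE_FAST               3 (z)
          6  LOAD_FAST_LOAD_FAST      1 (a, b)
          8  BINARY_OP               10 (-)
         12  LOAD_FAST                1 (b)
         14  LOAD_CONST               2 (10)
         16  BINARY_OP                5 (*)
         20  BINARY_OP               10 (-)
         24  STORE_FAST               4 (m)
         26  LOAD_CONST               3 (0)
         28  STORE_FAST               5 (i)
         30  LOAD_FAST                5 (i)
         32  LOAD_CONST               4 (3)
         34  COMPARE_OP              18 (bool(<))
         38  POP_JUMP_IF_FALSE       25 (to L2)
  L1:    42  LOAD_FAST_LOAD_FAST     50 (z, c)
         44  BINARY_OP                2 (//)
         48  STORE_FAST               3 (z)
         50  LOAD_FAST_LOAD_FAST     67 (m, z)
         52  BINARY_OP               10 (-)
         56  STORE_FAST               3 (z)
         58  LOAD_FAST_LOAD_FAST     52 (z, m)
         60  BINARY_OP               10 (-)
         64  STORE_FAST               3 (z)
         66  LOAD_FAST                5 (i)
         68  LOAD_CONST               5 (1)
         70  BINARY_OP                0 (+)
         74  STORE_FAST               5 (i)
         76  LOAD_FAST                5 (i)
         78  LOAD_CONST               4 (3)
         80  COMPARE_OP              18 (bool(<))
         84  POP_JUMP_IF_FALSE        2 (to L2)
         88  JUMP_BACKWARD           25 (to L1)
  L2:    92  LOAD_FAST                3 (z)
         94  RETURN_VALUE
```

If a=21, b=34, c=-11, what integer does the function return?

LOAD_CONST → push 18
STORE_FAST z → z=18
LOAD_FAST_LOAD_FAST a,b → push 21,34
BINARY_OP - → 21 - 34 = -13
LOAD_FAST b → push 34
LOAD_CONST → push 10
BINARY_OP * → 34 * 10 = 340
BINARY_OP - → -13 - 340 = -353
STORE_FAST m → m=-353
LOAD_CONST → push 0
STORE_FAST i → i=0
LOAD_FAST i → push 0
LOAD_CONST → push 3
COMPARE_OP bool(<) → 0 vs 3 = True
POP_JUMP_IF_FALSE → pop True; no jump
LOAD_FAST_LOAD_FAST z,c → push 18,-11
BINARY_OP // → 18 // -11 = -2
STORE_FAST z → z=-2
LOAD_FAST_LOAD_FAST m,z → push -353,-2
BINARY_OP - → -353 - -2 = -351
STORE_FAST z → z=-351
LOAD_FAST_LOAD_FAST z,m → push -351,-353
BINARY_OP - → -351 - -353 = 2
STORE_FAST z → z=2
LOAD_FAST i → push 0
LOAD_CONST → push 1
BINARY_OP + → 0 + 1 = 1
STORE_FAST i → i=1
LOAD_FAST i → push 1
LOAD_CONST → push 3
COMPARE_OP bool(<) → 1 vs 3 = True
POP_JUMP_IF_FALSE → pop True; no jump
LOAD_FAST_LOAD_FAST z,c → push 2,-11
BINARY_OP // → 2 // -11 = -1
STORE_FAST z → z=-1
LOAD_FAST_LOAD_FAST m,z → push -353,-1
BINARY_OP - → -353 - -1 = -352
STORE_FAST z → z=-352
LOAD_FAST_LOAD_FAST z,m → push -352,-353
BINARY_OP - → -352 - -353 = 1
STORE_FAST z → z=1
LOAD_FAST i → push 1
LOAD_CONST → push 1
BINARY_OP + → 1 + 1 = 2
STORE_FAST i → i=2
LOAD_FAST i → push 2
LOAD_CONST → push 3
COMPARE_OP bool(<) → 2 vs 3 = True
POP_JUMP_IF_FALSE → pop True; no jump
LOAD_FAST_LOAD_FAST z,c → push 1,-11
BINARY_OP // → 1 // -11 = -1
STORE_FAST z → z=-1
LOAD_FAST_LOAD_FAST m,z → push -353,-1
BINARY_OP - → -353 - -1 = -352
STORE_FAST z → z=-352
LOAD_FAST_LOAD_FAST z,m → push -352,-353
BINARY_OP - → -352 - -353 = 1
STORE_FAST z → z=1
LOAD_FAST i → push 2
LOAD_CONST → push 1
BINARY_OP + → 2 + 1 = 3
STORE_FAST i → i=3
LOAD_FAST i → push 3
LOAD_CONST → push 3
COMPARE_OP bool(<) → 3 vs 3 = False
POP_JUMP_IF_FALSE → pop False; jump
LOAD_FAST z → push 1
RETURN_VALUE → return 1.

1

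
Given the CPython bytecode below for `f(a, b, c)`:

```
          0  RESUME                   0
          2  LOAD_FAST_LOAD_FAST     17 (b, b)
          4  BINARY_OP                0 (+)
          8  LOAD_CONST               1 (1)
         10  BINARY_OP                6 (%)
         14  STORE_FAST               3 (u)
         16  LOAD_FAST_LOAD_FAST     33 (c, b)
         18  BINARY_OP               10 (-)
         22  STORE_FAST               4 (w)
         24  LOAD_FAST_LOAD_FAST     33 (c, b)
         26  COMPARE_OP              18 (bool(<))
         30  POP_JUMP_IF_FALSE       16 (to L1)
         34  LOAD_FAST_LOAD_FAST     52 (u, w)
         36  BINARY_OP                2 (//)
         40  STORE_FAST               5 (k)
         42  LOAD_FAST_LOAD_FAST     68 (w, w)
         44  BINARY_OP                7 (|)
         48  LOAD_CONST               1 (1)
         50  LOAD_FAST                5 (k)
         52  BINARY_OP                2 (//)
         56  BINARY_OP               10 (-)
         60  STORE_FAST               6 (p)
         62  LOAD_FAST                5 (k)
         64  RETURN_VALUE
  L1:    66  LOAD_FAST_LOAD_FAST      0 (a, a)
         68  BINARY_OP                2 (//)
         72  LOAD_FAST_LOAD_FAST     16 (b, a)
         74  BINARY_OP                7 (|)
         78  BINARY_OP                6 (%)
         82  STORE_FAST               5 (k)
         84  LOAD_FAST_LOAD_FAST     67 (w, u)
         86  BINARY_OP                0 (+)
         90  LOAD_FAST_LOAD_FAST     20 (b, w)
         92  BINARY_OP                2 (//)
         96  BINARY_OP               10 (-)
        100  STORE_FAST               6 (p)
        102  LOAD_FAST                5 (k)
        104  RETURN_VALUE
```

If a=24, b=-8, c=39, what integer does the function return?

LOAD_FAST_LOAD_FAST b,b → push -8,-8. Stack: [-8, -8]
BINARY_OP + → -8 + -8 = -16. Stack: [-16]
LOAD_CONST → push 1. Stack: [-16, 1]
BINARY_OP % → -16 % 1 = 0. Stack: [0]
STORE_FAST u → u=0. Stack: []
LOAD_FAST_LOAD_FAST c,b → push 39,-8. Stack: [39, -8]
BINARY_OP - → 39 - -8 = 47. Stack: [47]
STORE_FAST w → w=47. Stack: []
LOAD_FAST_LOAD_FAST c,b → push 39,-8. Stack: [39, -8]
COMPARE_OP bool(<) → 39 vs -8 = False. Stack: [False]
POP_JUMP_IF_FALSE → pop False; jump. Stack: []
LOAD_FAST_LOAD_FAST a,a → push 24,24. Stack: [24, 24]
BINARY_OP // → 24 // 24 = 1. Stack: [1]
LOAD_FAST_LOAD_FAST b,a → push -8,24. Stack: [1, -8, 24]
BINARY_OP | → -8 | 24 = -8. Stack: [1, -8]
BINARY_OP % → 1 % -8 = -7. Stack: [-7]
STORE_FAST k → k=-7. Stack: []
LOAD_FAST_LOAD_FAST w,u → push 47,0. Stack: [47, 0]
BINARY_OP + → 47 + 0 = 47. Stack: [47]
LOAD_FAST_LOAD_FAST b,w → push -8,47. Stack: [47, -8, 47]
BINARY_OP // → -8 // 47 = -1. Stack: [47, -1]
BINARY_OP - → 47 - -1 = 48. Stack: [48]
STORE_FAST p → p=48. Stack: []
LOAD_FAST k → push -7. Stack: [-7]
RETURN_VALUE → return -7.

-7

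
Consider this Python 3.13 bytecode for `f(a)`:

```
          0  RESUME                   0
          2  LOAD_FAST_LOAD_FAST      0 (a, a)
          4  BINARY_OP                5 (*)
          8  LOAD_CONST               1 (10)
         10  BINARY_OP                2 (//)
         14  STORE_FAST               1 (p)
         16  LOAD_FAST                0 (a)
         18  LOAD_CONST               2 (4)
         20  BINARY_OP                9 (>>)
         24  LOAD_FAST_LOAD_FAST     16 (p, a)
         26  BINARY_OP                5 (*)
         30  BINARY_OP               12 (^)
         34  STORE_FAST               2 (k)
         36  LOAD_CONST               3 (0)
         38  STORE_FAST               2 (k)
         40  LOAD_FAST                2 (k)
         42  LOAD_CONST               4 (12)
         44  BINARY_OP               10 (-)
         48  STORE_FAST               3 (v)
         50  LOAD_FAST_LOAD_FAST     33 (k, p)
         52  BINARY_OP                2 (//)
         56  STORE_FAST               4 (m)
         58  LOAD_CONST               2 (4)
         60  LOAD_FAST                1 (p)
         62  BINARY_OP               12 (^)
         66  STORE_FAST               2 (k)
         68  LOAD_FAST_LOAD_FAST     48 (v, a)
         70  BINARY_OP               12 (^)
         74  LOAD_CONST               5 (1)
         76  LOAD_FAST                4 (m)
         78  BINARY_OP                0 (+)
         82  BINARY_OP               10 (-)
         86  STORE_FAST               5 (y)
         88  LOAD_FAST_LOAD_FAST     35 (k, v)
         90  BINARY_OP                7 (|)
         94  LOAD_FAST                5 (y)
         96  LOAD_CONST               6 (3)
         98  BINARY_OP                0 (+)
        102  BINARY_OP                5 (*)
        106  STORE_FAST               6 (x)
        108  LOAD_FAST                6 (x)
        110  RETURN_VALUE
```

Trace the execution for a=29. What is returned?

252

LOAD_FAST_LOAD_FAST a,a → push 29,29. Stack: [29, 29]
BINARY_OP * → 29 * 29 = 841. Stack: [841]
LOAD_CONST → push 10. Stack: [841, 10]
BINARY_OP // → 841 // 10 = 84. Stack: [84]
STORE_FAST p → p=84. Stack: []
LOAD_FAST a → push 29. Stack: [29]
LOAD_CONST → push 4. Stack: [29, 4]
BINARY_OP >> → 29 >> 4 = 1. Stack: [1]
LOAD_FAST_LOAD_FAST p,a → push 84,29. Stack: [1, 84, 29]
BINARY_OP * → 84 * 29 = 2436. Stack: [1, 2436]
BINARY_OP ^ → 1 ^ 2436 = 2437. Stack: [2437]
STORE_FAST k → k=2437. Stack: []
LOAD_CONST → push 0. Stack: [0]
STORE_FAST k → k=0. Stack: []
LOAD_FAST k → push 0. Stack: [0]
LOAD_CONST → push 12. Stack: [0, 12]
BINARY_OP - → 0 - 12 = -12. Stack: [-12]
STORE_FAST v → v=-12. Stack: []
LOAD_FAST_LOAD_FAST k,p → push 0,84. Stack: [0, 84]
BINARY_OP // → 0 // 84 = 0. Stack: [0]
STORE_FAST m → m=0. Stack: []
LOAD_CONST → push 4. Stack: [4]
LOAD_FAST p → push 84. Stack: [4, 84]
BINARY_OP ^ → 4 ^ 84 = 80. Stack: [80]
STORE_FAST k → k=80. Stack: []
LOAD_FAST_LOAD_FAST v,a → push -12,29. Stack: [-12, 29]
BINARY_OP ^ → -12 ^ 29 = -23. Stack: [-23]
LOAD_CONST → push 1. Stack: [-23, 1]
LOAD_FAST m → push 0. Stack: [-23, 1, 0]
BINARY_OP + → 1 + 0 = 1. Stack: [-23, 1]
BINARY_OP - → -23 - 1 = -24. Stack: [-24]
STORE_FAST y → y=-24. Stack: []
LOAD_FAST_LOAD_FAST k,v → push 80,-12. Stack: [80, -12]
BINARY_OP | → 80 | -12 = -12. Stack: [-12]
LOAD_FAST y → push -24. Stack: [-12, -24]
LOAD_CONST → push 3. Stack: [-12, -24, 3]
BINARY_OP + → -24 + 3 = -21. Stack: [-12, -21]
BINARY_OP * → -12 * -21 = 252. Stack: [252]
STORE_FAST x → x=252. Stack: []
LOAD_FAST x → push 252. Stack: [252]
RETURN_VALUE → return 252.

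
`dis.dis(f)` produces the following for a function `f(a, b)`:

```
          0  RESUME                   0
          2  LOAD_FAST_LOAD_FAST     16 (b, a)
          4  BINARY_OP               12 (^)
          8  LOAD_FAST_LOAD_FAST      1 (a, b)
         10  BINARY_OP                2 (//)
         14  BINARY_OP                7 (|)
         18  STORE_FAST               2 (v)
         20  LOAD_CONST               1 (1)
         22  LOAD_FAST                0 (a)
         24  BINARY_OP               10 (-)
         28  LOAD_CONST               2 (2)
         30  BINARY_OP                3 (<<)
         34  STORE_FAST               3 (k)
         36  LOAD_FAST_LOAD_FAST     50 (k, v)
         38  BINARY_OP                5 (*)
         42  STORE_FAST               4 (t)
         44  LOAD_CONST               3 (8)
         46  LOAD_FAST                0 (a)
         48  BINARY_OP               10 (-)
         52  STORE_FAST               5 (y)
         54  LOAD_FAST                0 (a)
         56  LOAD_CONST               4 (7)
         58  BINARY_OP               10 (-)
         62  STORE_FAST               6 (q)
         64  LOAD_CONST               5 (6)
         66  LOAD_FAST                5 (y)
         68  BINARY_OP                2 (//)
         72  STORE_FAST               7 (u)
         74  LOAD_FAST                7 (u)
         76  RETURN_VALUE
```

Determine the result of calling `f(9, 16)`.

-6

LOAD_FAST_LOAD_FAST b,a → push 16,9. Stack: [16, 9]
BINARY_OP ^ → 16 ^ 9 = 25. Stack: [25]
LOAD_FAST_LOAD_FAST a,b → push 9,16. Stack: [25, 9, 16]
BINARY_OP // → 9 // 16 = 0. Stack: [25, 0]
BINARY_OP | → 25 | 0 = 25. Stack: [25]
STORE_FAST v → v=25. Stack: []
LOAD_CONST → push 1. Stack: [1]
LOAD_FAST a → push 9. Stack: [1, 9]
BINARY_OP - → 1 - 9 = -8. Stack: [-8]
LOAD_CONST → push 2. Stack: [-8, 2]
BINARY_OP << → -8 << 2 = -32. Stack: [-32]
STORE_FAST k → k=-32. Stack: []
LOAD_FAST_LOAD_FAST k,v → push -32,25. Stack: [-32, 25]
BINARY_OP * → -32 * 25 = -800. Stack: [-800]
STORE_FAST t → t=-800. Stack: []
LOAD_CONST → push 8. Stack: [8]
LOAD_FAST a → push 9. Stack: [8, 9]
BINARY_OP - → 8 - 9 = -1. Stack: [-1]
STORE_FAST y → y=-1. Stack: []
LOAD_FAST a → push 9. Stack: [9]
LOAD_CONST → push 7. Stack: [9, 7]
BINARY_OP - → 9 - 7 = 2. Stack: [2]
STORE_FAST q → q=2. Stack: []
LOAD_CONST → push 6. Stack: [6]
LOAD_FAST y → push -1. Stack: [6, -1]
BINARY_OP // → 6 // -1 = -6. Stack: [-6]
STORE_FAST u → u=-6. Stack: []
LOAD_FAST u → push -6. Stack: [-6]
RETURN_VALUE → return -6.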